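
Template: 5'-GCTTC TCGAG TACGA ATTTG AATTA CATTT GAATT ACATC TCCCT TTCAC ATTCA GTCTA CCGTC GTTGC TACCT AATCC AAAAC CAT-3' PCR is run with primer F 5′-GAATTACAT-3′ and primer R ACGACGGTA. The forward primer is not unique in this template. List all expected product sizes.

The forward primer GAATTACAT matches the top strand at positions 20–28, 31–39.
The reverse primer's reverse complement is TACCGTCGT, matching at positions 59–67.
Each forward site pairs with the reverse site to give a product ending at position 67: sizes 48, 37 bp.

48 bp, 37 bp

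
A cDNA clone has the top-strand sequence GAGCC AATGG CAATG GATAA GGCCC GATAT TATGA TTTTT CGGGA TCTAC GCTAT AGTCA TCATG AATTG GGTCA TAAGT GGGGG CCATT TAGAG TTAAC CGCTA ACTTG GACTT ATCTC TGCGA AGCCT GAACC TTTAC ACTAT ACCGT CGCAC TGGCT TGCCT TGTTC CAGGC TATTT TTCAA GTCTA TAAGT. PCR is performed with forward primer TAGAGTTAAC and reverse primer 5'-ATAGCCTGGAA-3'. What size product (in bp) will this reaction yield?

Forward primer TAGAGTTAAC is found on the top strand at positions 91–100.
Taking the reverse complement of ATAGCCTGGAA gives TTCCAGGCTAT, found at positions 168–178 on the template; the primer anneals here to the top strand with its 3' end pointing upstream.
Product length = (reverse-primer end) − (forward-primer start) + 1 = 178 − 91 + 1 = 88 bp.

88 bp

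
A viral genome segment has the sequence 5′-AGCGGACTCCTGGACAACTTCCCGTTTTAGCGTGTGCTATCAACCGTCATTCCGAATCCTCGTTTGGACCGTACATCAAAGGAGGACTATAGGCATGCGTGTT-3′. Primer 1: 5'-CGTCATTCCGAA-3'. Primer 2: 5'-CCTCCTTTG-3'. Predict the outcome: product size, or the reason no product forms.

Yes — a 41 bp product.

Primer 1 (CGTCATTCCGAA) matches the top strand at positions 45–56; it acts as a forward primer.
Primer 2's reverse complement is CAAAGGAGG, matching the top strand at positions 77–85; it acts as a reverse primer.
The 3' ends face each other across positions 45–85, giving a 41 bp product.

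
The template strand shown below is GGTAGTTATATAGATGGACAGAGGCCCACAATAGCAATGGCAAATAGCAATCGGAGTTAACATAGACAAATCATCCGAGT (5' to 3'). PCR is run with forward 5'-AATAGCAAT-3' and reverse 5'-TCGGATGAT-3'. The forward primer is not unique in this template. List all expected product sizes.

49 bp, 36 bp

The forward primer AATAGCAAT matches the top strand at positions 30–38, 43–51.
The reverse primer's reverse complement is ATCATCCGA, matching at positions 70–78.
Each forward site pairs with the reverse site to give a product ending at position 78: sizes 49, 36 bp.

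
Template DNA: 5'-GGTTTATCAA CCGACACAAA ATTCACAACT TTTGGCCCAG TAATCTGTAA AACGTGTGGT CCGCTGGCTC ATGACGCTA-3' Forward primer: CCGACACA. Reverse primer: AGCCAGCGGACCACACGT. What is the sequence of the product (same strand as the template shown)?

The forward primer matches the template at positions 11–18.
Taking the reverse complement of AGCCAGCGGACCACACGT gives ACGTGTGGTCCGCTGGCT, found at positions 52–69 on the template; the primer anneals here to the top strand with its 3' end pointing upstream.
The product is the template from position 11 through 69 (59 bp).

5'-CCGACACAAAATTCACAACTTTTGGCCCAGTAATCTGTAAAACGTGTGGTCCGCTGGCT-3'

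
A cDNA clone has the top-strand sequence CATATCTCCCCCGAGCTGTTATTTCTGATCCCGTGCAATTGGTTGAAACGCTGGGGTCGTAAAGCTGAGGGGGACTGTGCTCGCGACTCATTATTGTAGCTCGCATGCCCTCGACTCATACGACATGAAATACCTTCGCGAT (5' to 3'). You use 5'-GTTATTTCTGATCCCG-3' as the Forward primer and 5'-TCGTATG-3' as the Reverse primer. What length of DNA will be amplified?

106 bp

Scanning the template, GTTATTTCTGATCCCG occurs at positions 18–33; this primer anneals to the bottom strand there with its 3' end pointing downstream.
Reverse complement of the reverse primer: CATACGA. This occurs on the top strand at positions 117–123.
Amplicon spans positions 18–123: 106 bp.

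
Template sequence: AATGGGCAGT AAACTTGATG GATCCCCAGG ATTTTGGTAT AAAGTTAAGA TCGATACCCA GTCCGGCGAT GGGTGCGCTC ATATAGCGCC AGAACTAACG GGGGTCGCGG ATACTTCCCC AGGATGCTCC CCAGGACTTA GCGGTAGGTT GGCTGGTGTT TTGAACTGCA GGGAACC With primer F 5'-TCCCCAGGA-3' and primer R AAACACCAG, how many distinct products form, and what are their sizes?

Three products: 139 bp, 46 bp, 34 bp

The forward primer TCCCCAGGA matches the top strand at positions 23–31, 116–124, 128–136.
The reverse primer's reverse complement is CTGGTGTTT, matching at positions 153–161.
Each forward site pairs with the reverse site to give a product ending at position 161: sizes 139, 46, 34 bp.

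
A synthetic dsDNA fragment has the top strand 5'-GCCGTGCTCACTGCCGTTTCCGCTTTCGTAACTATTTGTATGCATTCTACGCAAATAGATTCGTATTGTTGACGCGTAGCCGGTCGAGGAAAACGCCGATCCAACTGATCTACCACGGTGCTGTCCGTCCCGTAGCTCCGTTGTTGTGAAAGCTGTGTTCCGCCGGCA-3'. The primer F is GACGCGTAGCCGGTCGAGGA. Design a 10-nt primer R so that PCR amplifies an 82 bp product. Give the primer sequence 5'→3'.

The forward primer binds at positions 71–90, so an 82 bp product ends at position 71 + 82 − 1 = 152.
The reverse primer anneals to the top strand over positions 143–152, i.e. to GTTGTGAAAG.
Its sequence written 5'→3' is the reverse complement: CTTTCACAAC.

5'-CTTTCACAAC-3'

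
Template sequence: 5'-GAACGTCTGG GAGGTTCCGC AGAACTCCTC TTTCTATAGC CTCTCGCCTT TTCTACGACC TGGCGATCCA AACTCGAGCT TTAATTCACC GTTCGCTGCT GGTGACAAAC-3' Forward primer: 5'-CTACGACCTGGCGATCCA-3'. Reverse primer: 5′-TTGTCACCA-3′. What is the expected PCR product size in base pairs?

Forward primer CTACGACCTGGCGATCCA is found on the top strand at positions 53–70.
Reverse complement of the reverse primer: TGGTGACAA. This occurs on the top strand at positions 100–108.
Amplicon spans positions 53–108: 56 bp.

56 bp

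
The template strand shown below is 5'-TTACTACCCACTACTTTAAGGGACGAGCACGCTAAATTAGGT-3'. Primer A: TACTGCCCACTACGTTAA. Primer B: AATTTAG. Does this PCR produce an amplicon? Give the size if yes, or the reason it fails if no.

No product — primer A has no binding site in the template.

Primer A (TACTGCCCACTACGTTAA) does not match the top strand, and its reverse complement TTAACGTAGTGGGCAGTA does not match either.
With no annealing site for primer A, no amplification occurs.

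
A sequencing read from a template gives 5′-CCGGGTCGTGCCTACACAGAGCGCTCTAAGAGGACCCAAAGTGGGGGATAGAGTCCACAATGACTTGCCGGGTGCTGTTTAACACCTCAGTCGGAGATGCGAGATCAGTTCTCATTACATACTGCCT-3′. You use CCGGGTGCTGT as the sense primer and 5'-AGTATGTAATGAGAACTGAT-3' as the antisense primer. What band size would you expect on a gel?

Forward primer CCGGGTGCTGT is found on the top strand at positions 68–78.
Taking the reverse complement of AGTATGTAATGAGAACTGAT gives ATCAGTTCTCATTACATACT, found at positions 104–123 on the template; the primer anneals here to the top strand with its 3' end pointing upstream.
Product length = (reverse-primer end) − (forward-primer start) + 1 = 123 − 68 + 1 = 56 bp.

56 bp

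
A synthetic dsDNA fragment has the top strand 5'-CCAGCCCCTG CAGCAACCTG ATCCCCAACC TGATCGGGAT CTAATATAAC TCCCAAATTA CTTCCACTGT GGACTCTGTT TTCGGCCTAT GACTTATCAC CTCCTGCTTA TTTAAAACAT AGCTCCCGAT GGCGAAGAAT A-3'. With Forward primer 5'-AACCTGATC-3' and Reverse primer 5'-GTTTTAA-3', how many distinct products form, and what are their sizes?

The forward primer AACCTGATC matches the top strand at positions 15–23, 27–35.
The reverse primer's reverse complement is TTAAAAC, matching at positions 112–118.
Each forward site pairs with the reverse site to give a product ending at position 118: sizes 104, 92 bp.

Two products: 104 bp, 92 bp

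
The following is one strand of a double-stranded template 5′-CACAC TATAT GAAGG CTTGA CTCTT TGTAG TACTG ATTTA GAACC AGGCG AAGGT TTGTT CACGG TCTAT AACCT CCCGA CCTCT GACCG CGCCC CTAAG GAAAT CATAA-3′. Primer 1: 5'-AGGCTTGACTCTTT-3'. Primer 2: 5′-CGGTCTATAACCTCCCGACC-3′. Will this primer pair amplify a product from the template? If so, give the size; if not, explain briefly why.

No product — both primers anneal to the same strand and extend in the same direction.

Primer 1 (AGGCTTGACTCTTT) matches the top strand at positions 13–26 (3' end points downstream).
Primer 2 (CGGTCTATAACCTCCCGACC) also matches the top strand directly, at positions 63–82 — its reverse complement GGTCGGGAGGTTATAGACCG is not present.
Both primers anneal to the bottom strand with 3' ends pointing the same way, so neither can prime synthesis back toward the other.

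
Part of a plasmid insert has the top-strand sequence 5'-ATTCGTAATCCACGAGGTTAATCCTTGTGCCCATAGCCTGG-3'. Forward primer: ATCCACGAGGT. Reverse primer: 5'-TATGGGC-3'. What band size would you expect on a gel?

Forward primer ATCCACGAGGT is found on the top strand at positions 8–18.
The reverse primer's reverse complement is GCCCATA, which matches the template at positions 29–35.
Product length = (reverse-primer end) − (forward-primer start) + 1 = 35 − 8 + 1 = 28 bp.

28 bp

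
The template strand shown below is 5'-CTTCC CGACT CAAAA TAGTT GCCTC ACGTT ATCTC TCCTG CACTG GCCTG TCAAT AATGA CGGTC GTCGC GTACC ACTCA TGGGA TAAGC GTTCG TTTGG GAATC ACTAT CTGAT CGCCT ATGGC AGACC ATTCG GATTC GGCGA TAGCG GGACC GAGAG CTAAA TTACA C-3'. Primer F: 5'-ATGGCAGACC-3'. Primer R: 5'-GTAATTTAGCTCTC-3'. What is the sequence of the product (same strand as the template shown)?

The forward primer matches the template at positions 121–130.
Taking the reverse complement of GTAATTTAGCTCTC gives GAGAGCTAAATTAC, found at positions 156–169 on the template; the primer anneals here to the top strand with its 3' end pointing upstream.
The product is the template from position 121 through 169 (49 bp).

5'-ATGGCAGACCATTCGGATTCGGCGATAGCGGGACCGAGAGCTAAATTAC-3'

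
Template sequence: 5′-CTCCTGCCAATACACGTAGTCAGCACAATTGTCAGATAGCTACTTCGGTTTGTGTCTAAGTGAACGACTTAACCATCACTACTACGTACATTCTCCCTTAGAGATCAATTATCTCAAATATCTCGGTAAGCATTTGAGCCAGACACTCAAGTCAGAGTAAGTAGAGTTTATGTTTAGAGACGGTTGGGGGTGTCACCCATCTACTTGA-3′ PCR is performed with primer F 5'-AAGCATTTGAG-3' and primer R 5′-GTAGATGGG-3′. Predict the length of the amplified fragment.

77 bp

Scanning the template, AAGCATTTGAG occurs at positions 128–138; this primer anneals to the bottom strand there with its 3' end pointing downstream.
Taking the reverse complement of GTAGATGGG gives CCCATCTAC, found at positions 196–204 on the template; the primer anneals here to the top strand with its 3' end pointing upstream.
Amplicon spans positions 128–204: 77 bp.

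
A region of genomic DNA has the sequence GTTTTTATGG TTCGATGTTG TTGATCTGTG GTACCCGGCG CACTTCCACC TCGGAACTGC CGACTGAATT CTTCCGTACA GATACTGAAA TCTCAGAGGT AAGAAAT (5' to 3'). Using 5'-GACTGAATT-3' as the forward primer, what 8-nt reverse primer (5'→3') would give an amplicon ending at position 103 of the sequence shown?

5'-CTTACCTC-3'

The forward primer binds at positions 62–70; the product's 3' end on the top strand is position 103.
The reverse primer anneals to the top strand over positions 96–103, i.e. to GAGGTAAG.
Its sequence written 5'→3' is the reverse complement: CTTACCTC.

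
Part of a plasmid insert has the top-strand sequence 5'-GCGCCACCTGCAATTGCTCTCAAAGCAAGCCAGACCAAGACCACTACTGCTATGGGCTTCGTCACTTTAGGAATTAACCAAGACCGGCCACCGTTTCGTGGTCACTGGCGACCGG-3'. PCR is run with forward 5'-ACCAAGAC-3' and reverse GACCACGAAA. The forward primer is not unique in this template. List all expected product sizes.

70 bp, 27 bp

The forward primer ACCAAGAC matches the top strand at positions 34–41, 77–84.
The reverse primer's reverse complement is TTTCGTGGTC, matching at positions 94–103.
Each forward site pairs with the reverse site to give a product ending at position 103: sizes 70, 27 bp.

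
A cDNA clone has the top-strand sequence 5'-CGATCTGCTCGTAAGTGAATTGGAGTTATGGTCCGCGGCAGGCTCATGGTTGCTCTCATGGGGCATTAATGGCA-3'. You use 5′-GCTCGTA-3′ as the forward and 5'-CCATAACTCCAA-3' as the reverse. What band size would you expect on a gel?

25 bp

Scanning the template, GCTCGTA occurs at positions 7–13; this primer anneals to the bottom strand there with its 3' end pointing downstream.
Taking the reverse complement of CCATAACTCCAA gives TTGGAGTTATGG, found at positions 20–31 on the template; the primer anneals here to the top strand with its 3' end pointing upstream.
Amplicon spans positions 7–31: 25 bp.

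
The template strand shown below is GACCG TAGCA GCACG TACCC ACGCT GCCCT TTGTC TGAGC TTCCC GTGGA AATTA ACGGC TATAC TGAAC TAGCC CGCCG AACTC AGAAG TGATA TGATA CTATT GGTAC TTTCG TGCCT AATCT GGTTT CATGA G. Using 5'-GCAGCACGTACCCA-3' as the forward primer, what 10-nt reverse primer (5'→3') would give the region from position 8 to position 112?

5'-AAGTACCAAT-3'

The product's 3' end on the top strand is position 112.
The reverse primer anneals to the top strand over positions 103–112, i.e. to ATTGGTACTT.
Its sequence written 5'→3' is the reverse complement: AAGTACCAAT.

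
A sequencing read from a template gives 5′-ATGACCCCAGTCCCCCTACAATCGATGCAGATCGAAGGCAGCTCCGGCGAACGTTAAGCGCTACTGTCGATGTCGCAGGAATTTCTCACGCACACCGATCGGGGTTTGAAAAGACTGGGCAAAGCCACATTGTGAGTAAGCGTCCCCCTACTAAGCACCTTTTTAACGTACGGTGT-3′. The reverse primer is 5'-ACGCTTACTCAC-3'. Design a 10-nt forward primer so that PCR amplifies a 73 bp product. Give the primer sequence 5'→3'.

5'-TGTCGCAGGA-3'

The reverse primer's reverse complement GTGAGTAAGCGT matches the template at positions 132–143, so the product ends at position 143.
A 73 bp product then starts at position 143 − 73 + 1 = 71.
The forward primer is identical to the top strand there: TGTCGCAGGA.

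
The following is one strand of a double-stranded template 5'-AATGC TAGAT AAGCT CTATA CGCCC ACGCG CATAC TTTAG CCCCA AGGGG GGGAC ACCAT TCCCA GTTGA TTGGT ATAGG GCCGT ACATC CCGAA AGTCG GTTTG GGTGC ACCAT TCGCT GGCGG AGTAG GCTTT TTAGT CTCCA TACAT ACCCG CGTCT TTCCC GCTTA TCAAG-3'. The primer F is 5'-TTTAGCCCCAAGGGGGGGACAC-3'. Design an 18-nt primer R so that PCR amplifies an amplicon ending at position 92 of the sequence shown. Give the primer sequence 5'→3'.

5'-GGGATGTACGGCCCTATA-3'

The forward primer binds at positions 36–57; the product's 3' end on the top strand is position 92.
The reverse primer anneals to the top strand over positions 75–92, i.e. to TATAGGGCCGTACATCCC.
Its sequence written 5'→3' is the reverse complement: GGGATGTACGGCCCTATA.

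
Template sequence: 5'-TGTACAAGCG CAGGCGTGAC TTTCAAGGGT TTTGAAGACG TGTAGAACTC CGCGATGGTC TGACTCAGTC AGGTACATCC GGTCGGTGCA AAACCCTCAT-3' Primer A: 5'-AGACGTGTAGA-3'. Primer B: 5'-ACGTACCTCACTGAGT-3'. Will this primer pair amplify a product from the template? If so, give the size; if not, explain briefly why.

No product — primer B has no binding site in the template.

Primer B (ACGTACCTCACTGAGT) does not match the top strand, and its reverse complement ACTCAGTGAGGTACGT does not match either.
With no annealing site for primer B, no amplification occurs.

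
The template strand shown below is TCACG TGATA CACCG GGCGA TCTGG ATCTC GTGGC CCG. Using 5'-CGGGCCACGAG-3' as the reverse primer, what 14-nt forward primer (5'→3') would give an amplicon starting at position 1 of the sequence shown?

5'-TCACGTGATACACC-3'

The reverse primer's reverse complement CTCGTGGCCCG matches the template at positions 28–38; the product starts at position 1.
The forward primer is identical to the top strand over positions 1–14: TCACGTGATACACC.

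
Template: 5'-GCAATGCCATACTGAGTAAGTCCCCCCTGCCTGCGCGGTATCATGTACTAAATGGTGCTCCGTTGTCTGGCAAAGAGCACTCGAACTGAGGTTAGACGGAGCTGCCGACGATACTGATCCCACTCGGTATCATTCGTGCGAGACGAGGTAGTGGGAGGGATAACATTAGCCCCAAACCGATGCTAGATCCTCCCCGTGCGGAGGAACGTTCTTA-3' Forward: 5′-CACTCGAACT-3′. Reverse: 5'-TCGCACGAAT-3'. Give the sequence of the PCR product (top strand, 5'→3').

The forward primer matches the template at positions 78–87.
Taking the reverse complement of TCGCACGAAT gives ATTCGTGCGA, found at positions 132–141 on the template; the primer anneals here to the top strand with its 3' end pointing upstream.
The product is the template from position 78 through 141 (64 bp).

5'-CACTCGAACTGAGGTTAGACGGAGCTGCCGACGATACTGATCCCACTCGGTATCATTCGTGCGA-3'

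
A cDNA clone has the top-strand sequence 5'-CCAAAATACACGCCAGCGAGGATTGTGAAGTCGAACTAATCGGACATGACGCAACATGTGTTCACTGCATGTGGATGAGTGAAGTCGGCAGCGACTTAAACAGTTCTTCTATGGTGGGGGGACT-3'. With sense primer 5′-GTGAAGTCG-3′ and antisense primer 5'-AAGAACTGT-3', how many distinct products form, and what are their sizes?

Two products: 84 bp, 30 bp

The forward primer GTGAAGTCG matches the top strand at positions 25–33, 79–87.
The reverse primer's reverse complement is ACAGTTCTT, matching at positions 100–108.
Each forward site pairs with the reverse site to give a product ending at position 108: sizes 84, 30 bp.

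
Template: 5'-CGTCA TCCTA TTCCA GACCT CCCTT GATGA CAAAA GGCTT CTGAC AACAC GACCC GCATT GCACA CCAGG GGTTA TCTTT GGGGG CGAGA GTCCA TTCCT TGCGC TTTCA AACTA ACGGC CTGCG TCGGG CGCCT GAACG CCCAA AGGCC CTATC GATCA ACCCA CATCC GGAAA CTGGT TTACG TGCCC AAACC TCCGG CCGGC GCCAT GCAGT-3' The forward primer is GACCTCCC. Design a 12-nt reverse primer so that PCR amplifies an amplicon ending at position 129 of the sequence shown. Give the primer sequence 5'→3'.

5'-CCGACGCAGGCC-3'

The forward primer binds at positions 16–23; the product's 3' end on the top strand is position 129.
The reverse primer anneals to the top strand over positions 118–129, i.e. to GGCCTGCGTCGG.
Its sequence written 5'→3' is the reverse complement: CCGACGCAGGCC.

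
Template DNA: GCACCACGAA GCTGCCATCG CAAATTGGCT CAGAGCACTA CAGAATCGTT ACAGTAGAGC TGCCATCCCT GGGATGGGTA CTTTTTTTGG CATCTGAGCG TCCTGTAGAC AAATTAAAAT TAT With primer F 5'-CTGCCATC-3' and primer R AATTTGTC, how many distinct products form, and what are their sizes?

Two products: 104 bp, 56 bp

The forward primer CTGCCATC matches the top strand at positions 12–19, 60–67.
The reverse primer's reverse complement is GACAAATT, matching at positions 108–115.
Each forward site pairs with the reverse site to give a product ending at position 115: sizes 104, 56 bp.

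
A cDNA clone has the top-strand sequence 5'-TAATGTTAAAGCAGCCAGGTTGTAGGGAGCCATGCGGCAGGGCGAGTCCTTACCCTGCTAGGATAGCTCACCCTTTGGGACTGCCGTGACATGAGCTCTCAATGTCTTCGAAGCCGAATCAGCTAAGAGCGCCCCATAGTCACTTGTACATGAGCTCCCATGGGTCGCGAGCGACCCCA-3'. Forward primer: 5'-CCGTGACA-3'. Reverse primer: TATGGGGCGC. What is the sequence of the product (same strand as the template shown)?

5'-CCGTGACATGAGCTCTCAATGTCTTCGAAGCCGAATCAGCTAAGAGCGCCCCATA-3'

Forward primer CCGTGACA is found on the top strand at positions 84–91.
The reverse primer's reverse complement is GCGCCCCATA, which matches the template at positions 129–138.
The product is the template from position 84 through 138 (55 bp).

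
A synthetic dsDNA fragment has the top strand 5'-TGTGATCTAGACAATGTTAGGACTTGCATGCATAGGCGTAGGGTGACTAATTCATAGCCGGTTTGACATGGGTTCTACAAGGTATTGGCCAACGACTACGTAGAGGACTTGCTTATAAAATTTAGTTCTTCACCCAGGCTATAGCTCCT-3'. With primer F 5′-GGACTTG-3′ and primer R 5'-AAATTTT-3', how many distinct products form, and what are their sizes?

The forward primer GGACTTG matches the top strand at positions 20–26, 105–111.
The reverse primer's reverse complement is AAAATTT, matching at positions 117–123.
Each forward site pairs with the reverse site to give a product ending at position 123: sizes 104, 19 bp.

Two products: 104 bp, 19 bp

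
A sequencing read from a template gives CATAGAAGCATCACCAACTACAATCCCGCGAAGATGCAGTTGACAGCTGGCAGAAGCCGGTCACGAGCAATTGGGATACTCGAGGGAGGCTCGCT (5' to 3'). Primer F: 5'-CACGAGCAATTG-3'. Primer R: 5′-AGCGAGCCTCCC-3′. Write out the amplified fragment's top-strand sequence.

Scanning the template, CACGAGCAATTG occurs at positions 62–73; this primer anneals to the bottom strand there with its 3' end pointing downstream.
Reverse complement of the reverse primer: GGGAGGCTCGCT. This occurs on the top strand at positions 84–95.
The product is the template from position 62 through 95 (34 bp).

5'-CACGAGCAATTGGGATACTCGAGGGAGGCTCGCT-3'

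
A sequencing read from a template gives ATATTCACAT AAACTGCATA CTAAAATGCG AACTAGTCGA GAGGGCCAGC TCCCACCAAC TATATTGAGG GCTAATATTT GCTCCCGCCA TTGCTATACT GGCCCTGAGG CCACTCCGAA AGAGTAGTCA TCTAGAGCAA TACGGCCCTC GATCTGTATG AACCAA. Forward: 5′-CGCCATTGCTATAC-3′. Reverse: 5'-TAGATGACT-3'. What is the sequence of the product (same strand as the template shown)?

The forward primer matches the template at positions 86–99.
Taking the reverse complement of TAGATGACT gives AGTCATCTA, found at positions 126–134 on the template; the primer anneals here to the top strand with its 3' end pointing upstream.
The product is the template from position 86 through 134 (49 bp).

5'-CGCCATTGCTATACTGGCCCTGAGGCCACTCCGAAAGAGTAGTCATCTA-3'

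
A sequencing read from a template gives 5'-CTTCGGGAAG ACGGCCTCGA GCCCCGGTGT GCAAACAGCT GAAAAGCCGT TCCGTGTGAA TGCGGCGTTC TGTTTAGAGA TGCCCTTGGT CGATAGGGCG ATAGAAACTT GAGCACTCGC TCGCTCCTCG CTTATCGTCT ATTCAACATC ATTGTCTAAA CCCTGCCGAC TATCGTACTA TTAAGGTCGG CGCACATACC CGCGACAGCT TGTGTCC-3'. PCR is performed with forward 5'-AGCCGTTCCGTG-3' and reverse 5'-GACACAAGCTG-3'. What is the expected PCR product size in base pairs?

172 bp

The forward primer matches the template at positions 45–56.
The reverse primer's reverse complement is CAGCTTGTGTC, which matches the template at positions 206–216.
Product length = (reverse-primer end) − (forward-primer start) + 1 = 216 − 45 + 1 = 172 bp.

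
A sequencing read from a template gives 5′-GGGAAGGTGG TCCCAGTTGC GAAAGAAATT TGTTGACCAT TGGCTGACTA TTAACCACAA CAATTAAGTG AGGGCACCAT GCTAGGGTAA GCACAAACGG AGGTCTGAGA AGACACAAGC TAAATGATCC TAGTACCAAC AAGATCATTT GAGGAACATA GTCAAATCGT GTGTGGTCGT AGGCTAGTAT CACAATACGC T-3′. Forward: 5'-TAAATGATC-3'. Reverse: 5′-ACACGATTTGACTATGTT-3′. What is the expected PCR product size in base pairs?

52 bp

Forward primer TAAATGATC is found on the top strand at positions 121–129.
Taking the reverse complement of ACACGATTTGACTATGTT gives AACATAGTCAAATCGTGT, found at positions 155–172 on the template; the primer anneals here to the top strand with its 3' end pointing upstream.
Product length = (reverse-primer end) − (forward-primer start) + 1 = 172 − 121 + 1 = 52 bp.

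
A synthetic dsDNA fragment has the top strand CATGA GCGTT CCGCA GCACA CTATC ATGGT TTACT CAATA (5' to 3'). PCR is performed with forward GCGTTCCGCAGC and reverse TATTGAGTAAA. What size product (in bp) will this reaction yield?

Forward primer GCGTTCCGCAGC is found on the top strand at positions 6–17.
Taking the reverse complement of TATTGAGTAAA gives TTTACTCAATA, found at positions 30–40 on the template; the primer anneals here to the top strand with its 3' end pointing upstream.
Product length = (reverse-primer end) − (forward-primer start) + 1 = 40 − 6 + 1 = 35 bp.

35 bp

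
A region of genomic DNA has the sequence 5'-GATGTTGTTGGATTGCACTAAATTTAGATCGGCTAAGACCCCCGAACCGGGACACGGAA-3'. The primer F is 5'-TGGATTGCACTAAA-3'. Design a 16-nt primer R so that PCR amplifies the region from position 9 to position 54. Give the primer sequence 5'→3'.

5'-TGTCCCGGTTCGGGGG-3'

The product's 3' end on the top strand is position 54.
The reverse primer anneals to the top strand over positions 39–54, i.e. to CCCCCGAACCGGGACA.
Its sequence written 5'→3' is the reverse complement: TGTCCCGGTTCGGGGG.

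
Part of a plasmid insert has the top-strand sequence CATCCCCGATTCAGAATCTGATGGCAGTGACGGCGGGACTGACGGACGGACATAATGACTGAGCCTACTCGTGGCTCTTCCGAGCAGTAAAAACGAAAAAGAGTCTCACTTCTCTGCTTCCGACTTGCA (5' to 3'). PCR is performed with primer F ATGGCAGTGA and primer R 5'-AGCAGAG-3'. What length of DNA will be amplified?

98 bp

The forward primer matches the template at positions 21–30.
Taking the reverse complement of AGCAGAG gives CTCTGCT, found at positions 112–118 on the template; the primer anneals here to the top strand with its 3' end pointing upstream.
The product runs from position 21 to position 118, so its length is 118 − 21 + 1 = 98 bp.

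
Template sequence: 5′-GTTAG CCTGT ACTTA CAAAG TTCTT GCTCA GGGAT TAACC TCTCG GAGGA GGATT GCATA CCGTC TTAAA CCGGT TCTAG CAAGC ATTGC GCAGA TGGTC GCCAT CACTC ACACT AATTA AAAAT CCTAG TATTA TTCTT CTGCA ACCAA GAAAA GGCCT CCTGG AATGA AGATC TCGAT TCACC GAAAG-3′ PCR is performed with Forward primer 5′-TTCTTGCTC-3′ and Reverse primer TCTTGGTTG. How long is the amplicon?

Scanning the template, TTCTTGCTC occurs at positions 21–29; this primer anneals to the bottom strand there with its 3' end pointing downstream.
Reverse complement of the reverse primer: CAACCAAGA. This occurs on the top strand at positions 144–152.
The product runs from position 21 to position 152, so its length is 152 − 21 + 1 = 132 bp.

132 bp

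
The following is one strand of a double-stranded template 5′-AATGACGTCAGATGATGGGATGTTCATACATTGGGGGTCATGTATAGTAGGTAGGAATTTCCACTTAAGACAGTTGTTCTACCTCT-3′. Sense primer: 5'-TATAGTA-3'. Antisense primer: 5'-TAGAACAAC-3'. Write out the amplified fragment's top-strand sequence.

Forward primer TATAGTA is found on the top strand at positions 43–49.
Taking the reverse complement of TAGAACAAC gives GTTGTTCTA, found at positions 73–81 on the template; the primer anneals here to the top strand with its 3' end pointing upstream.
The product is the template from position 43 through 81 (39 bp).

5'-TATAGTAGGTAGGAATTTCCACTTAAGACAGTTGTTCTA-3'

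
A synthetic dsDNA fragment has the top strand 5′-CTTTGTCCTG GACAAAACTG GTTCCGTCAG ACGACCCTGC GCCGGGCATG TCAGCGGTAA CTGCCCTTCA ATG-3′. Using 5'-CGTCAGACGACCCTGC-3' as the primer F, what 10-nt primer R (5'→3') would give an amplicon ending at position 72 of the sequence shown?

The forward primer binds at positions 25–40; the product's 3' end on the top strand is position 72.
The reverse primer anneals to the top strand over positions 63–72, i.e. to GCCCTTCAAT.
Its sequence written 5'→3' is the reverse complement: ATTGAAGGGC.

5'-ATTGAAGGGC-3'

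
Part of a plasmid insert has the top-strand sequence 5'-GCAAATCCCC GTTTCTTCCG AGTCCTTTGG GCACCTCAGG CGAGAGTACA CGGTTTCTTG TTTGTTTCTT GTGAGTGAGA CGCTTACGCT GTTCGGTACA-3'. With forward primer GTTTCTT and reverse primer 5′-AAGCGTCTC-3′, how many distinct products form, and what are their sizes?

Three products: 75 bp, 33 bp, 22 bp

The forward primer GTTTCTT matches the top strand at positions 11–17, 53–59, 64–70.
The reverse primer's reverse complement is GAGACGCTT, matching at positions 77–85.
Each forward site pairs with the reverse site to give a product ending at position 85: sizes 75, 33, 22 bp.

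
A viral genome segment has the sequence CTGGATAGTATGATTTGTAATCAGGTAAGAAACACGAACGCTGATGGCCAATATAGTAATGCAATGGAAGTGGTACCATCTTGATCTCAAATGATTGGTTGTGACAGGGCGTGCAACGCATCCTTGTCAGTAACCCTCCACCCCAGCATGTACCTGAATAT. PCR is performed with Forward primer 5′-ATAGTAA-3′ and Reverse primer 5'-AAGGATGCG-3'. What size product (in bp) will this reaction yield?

Scanning the template, ATAGTAA occurs at positions 53–59; this primer anneals to the bottom strand there with its 3' end pointing downstream.
Taking the reverse complement of AAGGATGCG gives CGCATCCTT, found at positions 117–125 on the template; the primer anneals here to the top strand with its 3' end pointing upstream.
The product runs from position 53 to position 125, so its length is 125 − 53 + 1 = 73 bp.

73 bp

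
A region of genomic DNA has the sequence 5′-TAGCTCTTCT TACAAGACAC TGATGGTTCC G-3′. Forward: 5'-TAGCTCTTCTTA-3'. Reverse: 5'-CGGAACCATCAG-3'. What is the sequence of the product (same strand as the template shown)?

5'-TAGCTCTTCTTACAAGACACTGATGGTTCCG-3'

Scanning the template, TAGCTCTTCTTA occurs at positions 1–12; this primer anneals to the bottom strand there with its 3' end pointing downstream.
Taking the reverse complement of CGGAACCATCAG gives CTGATGGTTCCG, found at positions 20–31 on the template; the primer anneals here to the top strand with its 3' end pointing upstream.
The product is the template from position 1 through 31 (31 bp).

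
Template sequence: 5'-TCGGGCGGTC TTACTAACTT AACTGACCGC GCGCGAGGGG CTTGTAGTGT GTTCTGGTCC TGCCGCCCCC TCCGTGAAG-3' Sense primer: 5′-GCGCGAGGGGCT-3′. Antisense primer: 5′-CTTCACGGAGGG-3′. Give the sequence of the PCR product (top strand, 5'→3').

5'-GCGCGAGGGGCTTGTAGTGTGTTCTGGTCCTGCCGCCCCCTCCGTGAAG-3'

The forward primer matches the template at positions 31–42.
Reverse complement of the reverse primer: CCCTCCGTGAAG. This occurs on the top strand at positions 68–79.
The product is the template from position 31 through 79 (49 bp).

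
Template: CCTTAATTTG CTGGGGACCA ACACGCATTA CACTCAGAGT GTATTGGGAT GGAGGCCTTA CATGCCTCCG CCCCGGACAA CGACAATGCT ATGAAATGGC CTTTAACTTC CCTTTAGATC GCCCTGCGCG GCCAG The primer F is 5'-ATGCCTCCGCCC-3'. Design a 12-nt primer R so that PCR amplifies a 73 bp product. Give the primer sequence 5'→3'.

5'-TGGCCGCGCAGG-3'

The forward primer binds at positions 62–73, so a 73 bp product ends at position 62 + 73 − 1 = 134.
The reverse primer anneals to the top strand over positions 123–134, i.e. to CCTGCGCGGCCA.
Its sequence written 5'→3' is the reverse complement: TGGCCGCGCAGG.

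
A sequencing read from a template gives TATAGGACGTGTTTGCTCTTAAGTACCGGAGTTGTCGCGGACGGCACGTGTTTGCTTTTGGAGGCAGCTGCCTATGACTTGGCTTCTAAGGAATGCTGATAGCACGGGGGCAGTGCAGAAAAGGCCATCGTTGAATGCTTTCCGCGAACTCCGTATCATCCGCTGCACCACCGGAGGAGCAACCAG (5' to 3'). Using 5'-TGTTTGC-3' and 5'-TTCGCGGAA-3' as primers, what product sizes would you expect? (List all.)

The forward primer TGTTTGC matches the top strand at positions 10–16, 49–55.
The reverse primer's reverse complement is TTCCGCGAA, matching at positions 140–148.
Each forward site pairs with the reverse site to give a product ending at position 148: sizes 139, 100 bp.

139 bp, 100 bp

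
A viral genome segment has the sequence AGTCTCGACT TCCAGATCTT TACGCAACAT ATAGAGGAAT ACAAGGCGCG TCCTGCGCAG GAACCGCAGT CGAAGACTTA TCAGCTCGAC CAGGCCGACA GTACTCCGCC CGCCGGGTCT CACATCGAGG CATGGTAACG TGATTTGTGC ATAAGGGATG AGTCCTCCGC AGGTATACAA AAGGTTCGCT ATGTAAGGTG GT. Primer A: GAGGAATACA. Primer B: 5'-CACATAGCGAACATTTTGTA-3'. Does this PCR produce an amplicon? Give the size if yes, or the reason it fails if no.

No product — primer B has no binding site in the template.

Primer B (CACATAGCGAACATTTTGTA) does not match the top strand, and its reverse complement TACAAAATGTTCGCTATGTG does not match either.
With no annealing site for primer B, no amplification occurs.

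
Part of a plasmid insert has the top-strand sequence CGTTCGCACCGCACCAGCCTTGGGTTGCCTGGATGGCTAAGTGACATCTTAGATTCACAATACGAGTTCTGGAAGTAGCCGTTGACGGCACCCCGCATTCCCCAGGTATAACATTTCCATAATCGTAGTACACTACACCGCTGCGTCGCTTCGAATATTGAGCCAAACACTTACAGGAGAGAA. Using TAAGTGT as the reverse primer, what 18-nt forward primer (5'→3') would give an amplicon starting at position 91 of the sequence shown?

The reverse primer's reverse complement ACACTTA matches the template at positions 167–173; the product starts at position 91.
The forward primer is identical to the top strand over positions 91–108: CCCCGCATTCCCCAGGTA.

5'-CCCCGCATTCCCCAGGTA-3'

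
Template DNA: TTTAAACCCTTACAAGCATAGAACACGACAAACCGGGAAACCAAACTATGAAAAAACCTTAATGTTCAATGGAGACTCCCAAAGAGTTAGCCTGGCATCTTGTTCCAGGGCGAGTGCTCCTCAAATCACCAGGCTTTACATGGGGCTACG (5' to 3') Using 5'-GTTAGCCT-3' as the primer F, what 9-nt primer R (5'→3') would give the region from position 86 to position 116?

5'-CACTCGCCC-3'

The product's 3' end on the top strand is position 116.
The reverse primer anneals to the top strand over positions 108–116, i.e. to GGGCGAGTG.
Its sequence written 5'→3' is the reverse complement: CACTCGCCC.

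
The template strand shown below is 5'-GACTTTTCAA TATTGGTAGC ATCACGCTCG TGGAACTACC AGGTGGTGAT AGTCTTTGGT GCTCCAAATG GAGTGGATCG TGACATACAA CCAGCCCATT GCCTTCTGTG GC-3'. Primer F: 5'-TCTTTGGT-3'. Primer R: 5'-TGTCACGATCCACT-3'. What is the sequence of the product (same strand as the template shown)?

Scanning the template, TCTTTGGT occurs at positions 53–60; this primer anneals to the bottom strand there with its 3' end pointing downstream.
Taking the reverse complement of TGTCACGATCCACT gives AGTGGATCGTGACA, found at positions 72–85 on the template; the primer anneals here to the top strand with its 3' end pointing upstream.
The product is the template from position 53 through 85 (33 bp).

5'-TCTTTGGTGCTCCAAATGGAGTGGATCGTGACA-3'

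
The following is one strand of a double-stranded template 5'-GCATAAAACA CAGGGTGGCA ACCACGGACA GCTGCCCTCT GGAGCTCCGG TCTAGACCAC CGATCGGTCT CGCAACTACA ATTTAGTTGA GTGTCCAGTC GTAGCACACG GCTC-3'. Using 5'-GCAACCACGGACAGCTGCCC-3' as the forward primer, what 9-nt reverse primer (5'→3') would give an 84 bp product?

The forward primer binds at positions 18–37, so an 84 bp product ends at position 18 + 84 − 1 = 101.
The reverse primer anneals to the top strand over positions 93–101, i.e. to GTCCAGTCG.
Its sequence written 5'→3' is the reverse complement: CGACTGGAC.

5'-CGACTGGAC-3'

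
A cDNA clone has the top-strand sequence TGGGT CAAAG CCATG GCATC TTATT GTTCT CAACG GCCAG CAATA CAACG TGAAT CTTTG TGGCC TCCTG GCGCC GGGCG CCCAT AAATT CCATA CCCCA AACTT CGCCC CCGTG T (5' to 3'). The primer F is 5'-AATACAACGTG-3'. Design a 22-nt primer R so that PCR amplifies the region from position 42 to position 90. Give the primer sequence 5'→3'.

5'-AATTTATGGGCGCCCGGCGCCA-3'

The product's 3' end on the top strand is position 90.
The reverse primer anneals to the top strand over positions 69–90, i.e. to TGGCGCCGGGCGCCCATAAATT.
Its sequence written 5'→3' is the reverse complement: AATTTATGGGCGCCCGGCGCCA.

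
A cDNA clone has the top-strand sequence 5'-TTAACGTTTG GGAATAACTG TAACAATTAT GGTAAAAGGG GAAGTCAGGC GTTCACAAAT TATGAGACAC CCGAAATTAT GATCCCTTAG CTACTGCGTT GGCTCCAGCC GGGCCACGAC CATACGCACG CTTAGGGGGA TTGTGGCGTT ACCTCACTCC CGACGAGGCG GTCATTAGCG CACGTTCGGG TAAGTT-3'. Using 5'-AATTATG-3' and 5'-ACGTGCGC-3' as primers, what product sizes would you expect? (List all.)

The forward primer AATTATG matches the top strand at positions 25–31, 58–64, 75–81.
The reverse primer's reverse complement is GCGCACGT, matching at positions 178–185.
Each forward site pairs with the reverse site to give a product ending at position 185: sizes 161, 128, 111 bp.

161 bp, 128 bp, 111 bp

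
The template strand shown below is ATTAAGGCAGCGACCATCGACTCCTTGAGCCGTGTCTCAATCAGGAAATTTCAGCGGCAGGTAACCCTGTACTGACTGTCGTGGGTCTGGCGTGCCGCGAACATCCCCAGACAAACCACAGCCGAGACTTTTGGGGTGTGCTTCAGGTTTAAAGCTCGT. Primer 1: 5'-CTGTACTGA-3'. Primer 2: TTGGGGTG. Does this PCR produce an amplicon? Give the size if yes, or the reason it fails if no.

Primer 1 (CTGTACTGA) matches the top strand at positions 67–75 (3' end points downstream).
Primer 2 (TTGGGGTG) also matches the top strand directly, at positions 131–138 — its reverse complement CACCCCAA is not present.
Both primers anneal to the bottom strand with 3' ends pointing the same way, so neither can prime synthesis back toward the other.

No product — both primers anneal to the same strand and extend in the same direction.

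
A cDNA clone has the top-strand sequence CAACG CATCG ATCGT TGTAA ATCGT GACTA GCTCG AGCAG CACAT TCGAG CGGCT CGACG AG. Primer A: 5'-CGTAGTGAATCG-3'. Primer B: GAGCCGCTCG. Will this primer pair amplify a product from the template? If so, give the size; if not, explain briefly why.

No product — primer A has no binding site in the template.

Primer A (CGTAGTGAATCG) does not match the top strand, and its reverse complement CGATTCACTACG does not match either.
With no annealing site for primer A, no amplification occurs.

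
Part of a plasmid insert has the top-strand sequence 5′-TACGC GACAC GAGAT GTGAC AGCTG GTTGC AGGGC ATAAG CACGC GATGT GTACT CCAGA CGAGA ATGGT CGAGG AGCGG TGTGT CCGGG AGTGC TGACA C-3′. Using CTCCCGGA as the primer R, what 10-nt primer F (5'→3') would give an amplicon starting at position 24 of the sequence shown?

The reverse primer's reverse complement TCCGGGAG matches the template at positions 85–92; the product starts at position 24.
The forward primer is identical to the top strand over positions 24–33: TGGTTGCAGG.

5'-TGGTTGCAGG-3'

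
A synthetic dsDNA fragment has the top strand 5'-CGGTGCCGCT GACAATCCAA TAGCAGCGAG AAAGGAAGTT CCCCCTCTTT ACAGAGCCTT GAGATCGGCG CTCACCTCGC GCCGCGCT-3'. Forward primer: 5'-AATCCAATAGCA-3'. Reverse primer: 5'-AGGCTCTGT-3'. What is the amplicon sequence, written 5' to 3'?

5'-AATCCAATAGCAGCGAGAAAGGAAGTTCCCCCTCTTTACAGAGCCT-3'

Forward primer AATCCAATAGCA is found on the top strand at positions 14–25.
Taking the reverse complement of AGGCTCTGT gives ACAGAGCCT, found at positions 51–59 on the template; the primer anneals here to the top strand with its 3' end pointing upstream.
The product is the template from position 14 through 59 (46 bp).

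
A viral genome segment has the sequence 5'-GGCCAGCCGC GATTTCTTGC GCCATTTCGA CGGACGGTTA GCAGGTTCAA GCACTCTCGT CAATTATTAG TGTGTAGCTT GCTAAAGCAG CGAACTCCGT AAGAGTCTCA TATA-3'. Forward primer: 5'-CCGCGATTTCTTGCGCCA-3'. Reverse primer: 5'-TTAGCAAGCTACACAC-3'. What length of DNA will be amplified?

The forward primer matches the template at positions 7–24.
The reverse primer's reverse complement is GTGTGTAGCTTGCTAA, which matches the template at positions 70–85.
Product length = (reverse-primer end) − (forward-primer start) + 1 = 85 − 7 + 1 = 79 bp.

79 bp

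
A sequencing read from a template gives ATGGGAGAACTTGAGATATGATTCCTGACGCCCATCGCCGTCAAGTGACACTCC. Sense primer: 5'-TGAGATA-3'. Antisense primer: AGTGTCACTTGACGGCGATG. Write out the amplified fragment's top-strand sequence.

Scanning the template, TGAGATA occurs at positions 12–18; this primer anneals to the bottom strand there with its 3' end pointing downstream.
Reverse complement of the reverse primer: CATCGCCGTCAAGTGACACT. This occurs on the top strand at positions 33–52.
The product is the template from position 12 through 52 (41 bp).

5'-TGAGATATGATTCCTGACGCCCATCGCCGTCAAGTGACACT-3'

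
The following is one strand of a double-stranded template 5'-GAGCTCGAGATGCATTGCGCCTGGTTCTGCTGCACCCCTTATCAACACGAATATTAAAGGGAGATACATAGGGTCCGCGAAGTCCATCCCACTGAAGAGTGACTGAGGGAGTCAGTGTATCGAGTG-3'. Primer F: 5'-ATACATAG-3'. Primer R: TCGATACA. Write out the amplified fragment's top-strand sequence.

Scanning the template, ATACATAG occurs at positions 64–71; this primer anneals to the bottom strand there with its 3' end pointing downstream.
Reverse complement of the reverse primer: TGTATCGA. This occurs on the top strand at positions 116–123.
The product is the template from position 64 through 123 (60 bp).

5'-ATACATAGGGTCCGCGAAGTCCATCCCACTGAAGAGTGACTGAGGGAGTCAGTGTATCGA-3'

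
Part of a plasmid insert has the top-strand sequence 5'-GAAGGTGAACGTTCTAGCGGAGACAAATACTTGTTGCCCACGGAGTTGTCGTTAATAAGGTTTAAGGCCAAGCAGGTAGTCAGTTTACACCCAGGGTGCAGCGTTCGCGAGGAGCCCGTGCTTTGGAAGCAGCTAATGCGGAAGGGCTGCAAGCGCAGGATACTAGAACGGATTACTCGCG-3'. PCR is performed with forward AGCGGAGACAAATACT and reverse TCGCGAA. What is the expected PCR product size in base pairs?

95 bp

The forward primer matches the template at positions 16–31.
Reverse complement of the reverse primer: TTCGCGA. This occurs on the top strand at positions 104–110.
Amplicon spans positions 16–110: 95 bp.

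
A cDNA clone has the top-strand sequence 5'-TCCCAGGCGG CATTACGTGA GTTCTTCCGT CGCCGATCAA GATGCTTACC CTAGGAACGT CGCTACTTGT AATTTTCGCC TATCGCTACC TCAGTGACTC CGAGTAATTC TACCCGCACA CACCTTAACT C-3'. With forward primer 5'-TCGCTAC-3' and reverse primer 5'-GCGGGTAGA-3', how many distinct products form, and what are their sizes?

Two products: 58 bp, 35 bp

The forward primer TCGCTAC matches the top strand at positions 60–66, 83–89.
The reverse primer's reverse complement is TCTACCCGC, matching at positions 109–117.
Each forward site pairs with the reverse site to give a product ending at position 117: sizes 58, 35 bp.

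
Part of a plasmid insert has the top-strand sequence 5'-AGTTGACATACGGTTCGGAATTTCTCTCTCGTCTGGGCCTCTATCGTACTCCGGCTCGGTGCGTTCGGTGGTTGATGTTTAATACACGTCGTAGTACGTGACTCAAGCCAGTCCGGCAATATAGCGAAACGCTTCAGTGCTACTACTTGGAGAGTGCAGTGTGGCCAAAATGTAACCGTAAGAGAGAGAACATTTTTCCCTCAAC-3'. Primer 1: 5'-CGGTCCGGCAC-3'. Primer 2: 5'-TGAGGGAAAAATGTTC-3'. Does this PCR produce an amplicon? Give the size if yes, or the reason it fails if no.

Primer 1 (CGGTCCGGCAC) does not match the top strand, and its reverse complement GTGCCGGACCG does not match either.
With no annealing site for primer 1, no amplification occurs.

No product — primer 1 has no binding site in the template.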